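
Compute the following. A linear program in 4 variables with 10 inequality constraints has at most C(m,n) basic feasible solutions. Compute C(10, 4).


Each vertex corresponds to some choice of n active constraints out of m, so the number of vertices is at most C(m, n) = m! / (n!(m-n)!).
m = 10, n = 4
Numerator: 10 * 9 * 8 * 7
Denominator: 4! = 24
C(10, 4) = 210


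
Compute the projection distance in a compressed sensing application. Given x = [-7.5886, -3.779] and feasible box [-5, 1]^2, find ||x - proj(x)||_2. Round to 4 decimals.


Project each component onto [-5, 1].
clip(-7.5886) = -5.0, clip(-3.779) = -3.779
Projection = [-5.0, -3.779]
Squared diffs: [6.7008, 0.0]
Distance = sqrt(6.7008) = 2.5886


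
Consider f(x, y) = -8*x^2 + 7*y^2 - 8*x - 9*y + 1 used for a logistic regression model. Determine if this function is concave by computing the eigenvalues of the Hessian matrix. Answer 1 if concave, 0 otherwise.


The Hessian of f(x,y) = -8*x^2 + 7*y^2 - 8*x - 9*y + 1 is:
H = [[-16, 0], [0, 14]]
Trace = -16 + 14 = -2
Determinant = -16*14 - (0)^2 = -224
Discriminant = (-2)^2 - 4*-224 = 900.0
Eigenvalues: lambda_1 = -16.0, lambda_2 = 14.0
The function is not concave.

0


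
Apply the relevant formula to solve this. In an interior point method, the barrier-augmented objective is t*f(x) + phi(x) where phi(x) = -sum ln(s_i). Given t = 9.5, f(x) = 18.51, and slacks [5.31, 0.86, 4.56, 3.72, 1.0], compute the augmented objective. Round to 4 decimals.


Step 1: Compute log-barrier.
ln values: [1.6696, -0.1508, 1.5173, 1.3137, 0.0]
phi = -(1.6696 - 0.1508 + 1.5173 + 1.3137 + 0.0) = -4.3498
Step 2: Compute augmented objective.
t*f(x) = 9.5*18.51 = 175.845
Total = 175.845 - 4.3498 = 171.4952


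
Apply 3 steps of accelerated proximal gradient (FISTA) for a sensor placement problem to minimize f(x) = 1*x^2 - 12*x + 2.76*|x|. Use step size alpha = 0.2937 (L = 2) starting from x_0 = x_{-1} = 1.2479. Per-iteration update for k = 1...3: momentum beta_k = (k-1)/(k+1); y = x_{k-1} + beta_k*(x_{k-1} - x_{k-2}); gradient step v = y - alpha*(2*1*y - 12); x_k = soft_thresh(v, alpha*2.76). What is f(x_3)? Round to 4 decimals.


FISTA on f(x) = 1*x^2 - 12*x + 2.76*|x|
L = 2, alpha = 0.2937
Iteration 1: beta = 0.0, y = 1.2479 + 0.0*(1.2479 - 1.2479) = 1.2479
  grad(y) = -9.5042, v = y - alpha*grad = 4.0393
  prox(v) = soft_thresh(4.0393, 0.8106) = 3.2287
Iteration 2: beta = 0.3333, y = 3.2287 + 0.3333*(3.2287 - 1.2479) = 3.8889
  grad(y) = -4.2221, v = y - alpha*grad = 5.129
  prox(v) = soft_thresh(5.129, 0.8106) = 4.3184
Iteration 3: beta = 0.5, y = 4.3184 + 0.5*(4.3184 - 3.2287) = 4.8632
  grad(y) = -2.2736, v = y - alpha*grad = 5.531
  prox(v) = soft_thresh(5.531, 0.8106) = 4.7203
f(x_3) = 1*4.7203^2 - 12*4.7203 + 2.76*|4.7203| = -21.3343


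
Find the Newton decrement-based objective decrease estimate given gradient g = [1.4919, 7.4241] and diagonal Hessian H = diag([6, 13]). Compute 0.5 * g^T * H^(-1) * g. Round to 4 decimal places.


Step 1: H is diagonal, so H^(-1) * g = [0.2487, 0.5711].
Step 2: g^T H^(-1) g = sum_i g_i^2 / H_ii
  = (1.4919)^2/6 + (7.4241)^2/13
  = 0.371 + 4.2398 = 4.6108
Step 3: Objective decrease = 0.5 * g^T H^(-1) g = 2.3054


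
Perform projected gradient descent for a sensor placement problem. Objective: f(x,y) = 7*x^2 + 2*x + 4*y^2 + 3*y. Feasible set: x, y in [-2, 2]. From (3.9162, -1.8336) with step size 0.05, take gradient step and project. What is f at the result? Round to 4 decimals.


Step 1: Compute gradient at (3.9162, -1.8336).
grad_x = 2*7*3.9162 + 2 = 56.8268
grad_y = 2*4*-1.8336 + 3 = -11.6688
Step 2: Gradient step.
x_raw = 3.9162 - 0.05*56.8268 = 1.0749
y_raw = -1.8336 - 0.05*-11.6688 = -1.2502
Step 3: Project onto [-2, 2].
x_proj = clip(1.0749) = 1.0749
y_proj = clip(-1.2502) = -1.2502
Step 4: Evaluate f.
f(1.0749, -1.2502) = 12.7381


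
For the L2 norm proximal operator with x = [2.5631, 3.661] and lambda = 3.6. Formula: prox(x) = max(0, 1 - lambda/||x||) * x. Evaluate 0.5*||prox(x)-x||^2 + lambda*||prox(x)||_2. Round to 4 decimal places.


Step 1: Compute ||x||.
||x|| = 4.469
Step 2: Compute scaling factor.
scale = max(0, 1 - 3.6/4.469) = 0.1945
Step 3: prox(x) = [0.4984, 0.7119]
||prox(x)|| = 0.869
Step 4: Proximal objective.
0.5*||prox-x||^2 = 6.48
lambda*||prox|| = 3.1284
Total = 9.6086


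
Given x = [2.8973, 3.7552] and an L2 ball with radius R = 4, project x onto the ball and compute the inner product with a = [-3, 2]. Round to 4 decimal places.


Step 1: Compute ||x|| (intermediates to 6 decimals).
||x|| = sqrt(2.8973^2 + 3.7552^2) = 4.742982
Step 2: Project.
Since ||x|| > R, scale = R/||x|| = 4/4.742982 = 0.843351, proj(x) = scale * x
proj(x) = [2.443441, 3.166952]
Step 3: Dot product.
a^T * proj(x) = -3*2.443441 + 2*3.166952 = -0.9964


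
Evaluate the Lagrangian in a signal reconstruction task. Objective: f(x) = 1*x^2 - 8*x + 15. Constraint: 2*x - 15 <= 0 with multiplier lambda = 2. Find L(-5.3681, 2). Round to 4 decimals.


Step 1: Evaluate f(x).
f(-5.3681) = 1*(-5.3681)^2 - 8*(-5.3681) + 15 = 86.7613
Step 2: Evaluate g(x).
g(-5.3681) = 2*-5.3681 - 15 = -25.7362
Step 3: Compute Lagrangian.
L = 86.7613 + 2*-25.7362 = 35.2889


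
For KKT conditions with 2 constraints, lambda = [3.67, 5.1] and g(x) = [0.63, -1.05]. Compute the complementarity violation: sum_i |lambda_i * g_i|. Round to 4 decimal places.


KKT complementary slackness check:
lambda_1 * g_1 = 3.67 * 0.63 = 2.3121
lambda_2 * g_2 = 5.1 * -1.05 = -5.355
Total violation = 2.3121 + 5.355 = 7.6671


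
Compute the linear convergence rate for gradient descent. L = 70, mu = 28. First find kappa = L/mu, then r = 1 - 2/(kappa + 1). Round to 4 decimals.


Step 1: Compute the condition number.
kappa = L/mu = 70/28 = 2.5
Step 2: Compute the convergence rate.
r = 1 - 2/(kappa + 1) = 1 - 2*mu/(L + mu) = (L - mu)/(L + mu) = 42/98 = 0.4286


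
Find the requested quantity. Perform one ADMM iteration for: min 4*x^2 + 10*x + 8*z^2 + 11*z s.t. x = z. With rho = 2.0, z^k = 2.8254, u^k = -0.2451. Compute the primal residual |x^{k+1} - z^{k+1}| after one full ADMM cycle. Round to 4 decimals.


ADMM iteration with rho = 2.0, z^k = 2.8254, u^k = -0.2451
Step 1: x-update.
Minimize 4*x^2 + 10*x + (2.0/2)*(x - 2.8254 - 0.2451)^2
FOC: (2*4 + 2.0)*x = -10 + 2.0*(2.8254 + 0.2451)
x^{k+1} = -0.3859
Step 2: z-update.
Minimize 8*z^2 + 11*z + (2.0/2)*(-0.3859 - z - 0.2451)^2
FOC: (2*8 + 2.0)*z = -11 + 2.0*(-0.3859 - 0.2451)
z^{k+1} = -0.6812
Step 3: u-update.
u^{k+1} = -0.2451 - 0.3859 + 0.6812 = 0.0502
Step 4: Primal residual = |-0.3859 + 0.6812| = 0.2953


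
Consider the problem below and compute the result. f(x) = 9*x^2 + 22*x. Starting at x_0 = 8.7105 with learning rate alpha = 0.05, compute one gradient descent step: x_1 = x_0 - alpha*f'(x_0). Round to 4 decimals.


We compute the gradient at x_0 and apply the update.
f'(x) = 18*x + 22
f'(8.7105) = 18*8.7105 + 22 = 178.789
x_1 = 8.7105 - 0.05*178.789 = -0.229


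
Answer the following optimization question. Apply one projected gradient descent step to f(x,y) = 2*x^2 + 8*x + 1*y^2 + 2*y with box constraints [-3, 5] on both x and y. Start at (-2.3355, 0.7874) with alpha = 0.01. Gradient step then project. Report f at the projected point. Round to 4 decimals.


Step 1: Compute gradient at (-2.3355, 0.7874).
grad_x = 2*2*-2.3355 + 8 = -1.342
grad_y = 2*1*0.7874 + 2 = 3.5748
Step 2: Gradient step.
x_raw = -2.3355 - 0.01*-1.342 = -2.3221
y_raw = 0.7874 - 0.01*3.5748 = 0.7517
Step 3: Project onto [-3, 5].
x_proj = clip(-2.3221) = -2.3221
y_proj = clip(0.7517) = 0.7517
Step 4: Evaluate f.
f(-2.3221, 0.7517) = -5.7242


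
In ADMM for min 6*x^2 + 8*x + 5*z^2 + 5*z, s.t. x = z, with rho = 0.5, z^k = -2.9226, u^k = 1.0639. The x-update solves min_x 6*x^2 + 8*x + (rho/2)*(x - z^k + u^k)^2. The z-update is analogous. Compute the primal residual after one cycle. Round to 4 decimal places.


ADMM iteration with rho = 0.5, z^k = -2.9226, u^k = 1.0639
Step 1: x-update.
Minimize 6*x^2 + 8*x + (0.5/2)*(x + 2.9226 + 1.0639)^2
FOC: (2*6 + 0.5)*x = -8 + 0.5*(-2.9226 - 1.0639)
x^{k+1} = -0.7995
Step 2: z-update.
Minimize 5*z^2 + 5*z + (0.5/2)*(-0.7995 - z + 1.0639)^2
FOC: (2*5 + 0.5)*z = -5 + 0.5*(-0.7995 + 1.0639)
z^{k+1} = -0.4636
Step 3: u-update.
u^{k+1} = 1.0639 - 0.7995 + 0.4636 = 0.728
Step 4: Primal residual = |-0.7995 + 0.4636| = 0.3359


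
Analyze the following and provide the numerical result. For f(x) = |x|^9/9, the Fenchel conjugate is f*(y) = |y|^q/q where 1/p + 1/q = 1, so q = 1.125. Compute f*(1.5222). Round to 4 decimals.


The conjugate exponent q satisfies 1/p + 1/q = 1.
p = 9, so q = 9/(9 - 1) = 1.125
|y|^q = 1.5222^1.125 = 1.6043
f*(1.5222) = 1.6043 / 1.125 = 1.426


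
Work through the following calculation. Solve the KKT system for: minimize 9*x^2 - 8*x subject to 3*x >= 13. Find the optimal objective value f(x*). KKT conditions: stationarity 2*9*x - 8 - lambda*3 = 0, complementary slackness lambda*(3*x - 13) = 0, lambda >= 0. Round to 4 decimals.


Step 1: Try lambda = 0 (constraint inactive).
x_unc = 8/(2*9) = 0.4444
Check: 3*0.4444 = 1.3332 < 13 -- violated!
Step 2: Constraint must be active: 3*x = 13
x* = 13/3 = 4.3333 (rounded; the exact value 13/3 is used below)
lambda = (2*9*(13/3) - 8)/3 = 23.3333
Step 3: Compute optimal value.
f(x*) = 9*(13/3)^2 - 8*(13/3) = 134.3333


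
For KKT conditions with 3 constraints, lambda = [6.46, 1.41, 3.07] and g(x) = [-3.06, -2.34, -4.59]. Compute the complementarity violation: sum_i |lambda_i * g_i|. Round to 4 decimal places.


KKT complementary slackness check:
lambda_1 * g_1 = 6.46 * -3.06 = -19.7676
lambda_2 * g_2 = 1.41 * -2.34 = -3.2994
lambda_3 * g_3 = 3.07 * -4.59 = -14.0913
Total violation = 19.7676 + 3.2994 + 14.0913 = 37.1583


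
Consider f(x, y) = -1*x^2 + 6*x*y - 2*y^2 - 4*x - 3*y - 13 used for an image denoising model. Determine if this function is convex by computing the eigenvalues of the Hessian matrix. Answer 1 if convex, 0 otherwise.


The Hessian of f(x,y) = -1*x^2 + 6*x*y - 2*y^2 - 4*x - 3*y - 13 is:
H = [[-2, 6], [6, -4]]
Trace = -2 - 4 = -6
Determinant = -2*-4 - (6)^2 = -28
Discriminant = (-6)^2 - 4*-28 = 148.0
Eigenvalues: lambda_1 = -9.0828, lambda_2 = 3.0828
The function is not convex.

0


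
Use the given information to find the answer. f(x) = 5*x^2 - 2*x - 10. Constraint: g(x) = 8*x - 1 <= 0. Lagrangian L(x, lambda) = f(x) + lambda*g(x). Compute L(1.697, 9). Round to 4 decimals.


Step 1: Evaluate f(x).
f(1.697) = 5*1.697^2 - 2*1.697 - 10 = 1.005
Step 2: Evaluate g(x).
g(1.697) = 8*1.697 - 1 = 12.576
Step 3: Compute Lagrangian.
L = 1.005 + 9*12.576 = 114.189


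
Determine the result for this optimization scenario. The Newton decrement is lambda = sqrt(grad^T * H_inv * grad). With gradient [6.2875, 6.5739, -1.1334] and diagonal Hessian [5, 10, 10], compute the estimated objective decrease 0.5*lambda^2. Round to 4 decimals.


Step 1: H is diagonal, so H^(-1) * g = [1.2575, 0.6574, -0.1133].
Step 2: g^T H^(-1) g = sum_i g_i^2 / H_ii
  = (6.2875)^2/5 + (6.5739)^2/10 + (-1.1334)^2/10
  = 7.9065 + 4.3216 + 0.1285 = 12.3566
Step 3: Objective decrease = 0.5 * g^T H^(-1) g = 6.1783


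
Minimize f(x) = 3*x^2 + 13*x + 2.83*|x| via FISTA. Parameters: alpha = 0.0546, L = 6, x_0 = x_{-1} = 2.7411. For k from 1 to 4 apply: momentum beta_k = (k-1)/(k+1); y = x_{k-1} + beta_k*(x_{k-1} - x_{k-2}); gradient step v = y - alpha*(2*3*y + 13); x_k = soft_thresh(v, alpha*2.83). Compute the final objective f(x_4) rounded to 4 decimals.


FISTA on f(x) = 3*x^2 + 13*x + 2.83*|x|
L = 6, alpha = 0.0546
Iteration 1: beta = 0.0, y = 2.7411 + 0.0*(2.7411 - 2.7411) = 2.7411
  grad(y) = 29.4466, v = y - alpha*grad = 1.1333
  prox(v) = soft_thresh(1.1333, 0.1545) = 0.9788
Iteration 2: beta = 0.3333, y = 0.9788 + 0.3333*(0.9788 - 2.7411) = 0.3914
  grad(y) = 15.3482, v = y - alpha*grad = -0.4466
  prox(v) = soft_thresh(-0.4466, 0.1545) = -0.2921
Iteration 3: beta = 0.5, y = -0.2921 + 0.5*(-0.2921 - 0.9788) = -0.9276
  grad(y) = 7.4344, v = y - alpha*grad = -1.3335
  prox(v) = soft_thresh(-1.3335, 0.1545) = -1.179
Iteration 4: beta = 0.6, y = -1.179 + 0.6*(-1.179 + 0.2921) = -1.7111
  grad(y) = 2.7333, v = y - alpha*grad = -1.8604
  prox(v) = soft_thresh(-1.8604, 0.1545) = -1.7058
f(x_4) = 3*(-1.7058)^2 + 13*(-1.7058) + 2.83*|-1.7058| = -8.6187


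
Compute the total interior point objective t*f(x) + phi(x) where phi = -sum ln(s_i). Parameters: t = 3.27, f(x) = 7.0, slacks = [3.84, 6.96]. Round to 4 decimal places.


Step 1: Compute log-barrier.
ln values: [1.3455, 1.9402]
phi = -(1.3455 + 1.9402) = -3.2857
Step 2: Compute augmented objective.
t*f(x) = 3.27*7.0 = 22.89
Total = 22.89 - 3.2857 = 19.6043


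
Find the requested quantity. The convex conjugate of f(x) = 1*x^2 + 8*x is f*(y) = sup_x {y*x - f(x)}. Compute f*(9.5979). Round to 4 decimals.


f*(y) = sup_x {y*x - a*x^2 - b*x} = sup_x {(y-b)*x - a*x^2}
FOC: (y - b) - 2a*x = 0 => x* = (y - b)/(2a)
x* = (9.5979 - 8)/(2*1) = 0.799
f*(9.5979) = (y-b)^2/(4a) = (9.5979 - 8)^2/(4*1)
= 2.5533/4 = 0.6383


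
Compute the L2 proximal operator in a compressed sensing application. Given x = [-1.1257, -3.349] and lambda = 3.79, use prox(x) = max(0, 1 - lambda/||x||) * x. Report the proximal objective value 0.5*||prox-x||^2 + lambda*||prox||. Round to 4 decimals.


Step 1: Compute ||x||.
||x|| = 3.5331
Step 2: Compute scaling factor.
scale = max(0, 1 - 3.79/3.5331) = 0.0
Step 3: prox(x) = [-0.0, -0.0]
||prox(x)|| = 0.0
Step 4: Proximal objective.
0.5*||prox-x||^2 = 6.2415
lambda*||prox|| = 0.0
Total = 6.2415


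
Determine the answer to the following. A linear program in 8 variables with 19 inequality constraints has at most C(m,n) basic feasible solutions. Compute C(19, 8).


Each vertex corresponds to some choice of n active constraints out of m, so the number of vertices is at most C(m, n) = m! / (n!(m-n)!).
m = 19, n = 8
Numerator: 19 * 18 * 17 * 16 * 15 * 14 * 13 * 12
Denominator: 8! = 40320
C(19, 8) = 75582


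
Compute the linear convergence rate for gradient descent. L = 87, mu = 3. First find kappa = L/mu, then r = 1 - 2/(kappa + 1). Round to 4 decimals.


Step 1: Compute the condition number.
kappa = L/mu = 87/3 = 29.0
Step 2: Compute the convergence rate.
r = 1 - 2/(kappa + 1) = 1 - 2*mu/(L + mu) = (L - mu)/(L + mu) = 84/90 = 0.9333


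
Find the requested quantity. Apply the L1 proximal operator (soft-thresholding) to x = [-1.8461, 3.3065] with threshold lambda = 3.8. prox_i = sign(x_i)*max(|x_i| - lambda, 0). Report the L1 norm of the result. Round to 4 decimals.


Soft-thresholding with lambda = 3.8:
prox(-1.8461) = sign(-1.8461)*max(|-1.8461| - 3.8, 0) = 0.0
prox(3.3065) = sign(3.3065)*max(|3.3065| - 3.8, 0) = 0.0
prox(x) = [0.0, 0.0]
||prox(x)||_1 = 0.0 + 0.0 = 0.0


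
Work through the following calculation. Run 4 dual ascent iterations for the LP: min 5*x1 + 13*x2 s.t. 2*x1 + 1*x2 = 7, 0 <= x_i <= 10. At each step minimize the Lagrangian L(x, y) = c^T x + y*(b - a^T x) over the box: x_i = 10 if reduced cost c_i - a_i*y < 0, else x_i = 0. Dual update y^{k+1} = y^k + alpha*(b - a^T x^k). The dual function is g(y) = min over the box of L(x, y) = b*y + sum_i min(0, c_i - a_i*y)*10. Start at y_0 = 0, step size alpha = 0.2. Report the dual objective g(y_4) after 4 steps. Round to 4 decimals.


Dual ascent for LP: min 5*x1 + 13*x2, 2*x1 + 1*x2 = 7, 0 <= x_i <= 10
Step 1: y^k = 0.0, reduced costs: (5.0, 13.0)
  x^k = (0.0, 0.0), subgradient = b - a^T x = 7.0
  y^{k+1} = 0.0 + 0.2*7.0 = 1.4
Step 2: y^k = 1.4, reduced costs: (2.2, 11.6)
  x^k = (0.0, 0.0), subgradient = b - a^T x = 7.0
  y^{k+1} = 1.4 + 0.2*7.0 = 2.8
Step 3: y^k = 2.8, reduced costs: (-0.6, 10.2)
  x^k = (10.0, 0.0), subgradient = b - a^T x = -13.0
  y^{k+1} = 2.8 + 0.2*-13.0 = 0.2
Step 4: y^k = 0.2, reduced costs: (4.6, 12.8)
  x^k = (0.0, 0.0), subgradient = b - a^T x = 7.0
  y^{k+1} = 0.2 + 0.2*7.0 = 1.6
Dual objective at y_4 = 1.6: reduced costs (1.8, 11.4), box minimizer x = (0.0, 0.0)
g(y_4) = b*y + (c1 - a1*y)*x1 + (c2 - a2*y)*x2 = 7*1.6 + 1.8*0.0 + 11.4*0.0 = 11.2 + 0.0 + 0.0 = 11.2


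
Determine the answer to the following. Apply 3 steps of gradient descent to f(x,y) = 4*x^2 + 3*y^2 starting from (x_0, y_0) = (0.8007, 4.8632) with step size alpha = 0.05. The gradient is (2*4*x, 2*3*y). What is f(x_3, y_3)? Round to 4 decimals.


Gradient descent on f(x,y) = 4*x^2 + 3*y^2.
Starting point: (0.8007, 4.8632), alpha = 0.05
Step 1: grad_x = 2*4*0.8007 = 6.4056, grad_y = 2*3*4.8632 = 29.1792
  x_1 = 0.8007 - 0.05*6.4056 = 0.4804
  y_1 = 4.8632 - 0.05*29.1792 = 3.4042
Step 2: grad_x = 2*4*0.4804 = 3.8434, grad_y = 2*3*3.4042 = 20.4254
  x_2 = 0.4804 - 0.05*3.8434 = 0.2883
  y_2 = 3.4042 - 0.05*20.4254 = 2.383
Step 3: grad_x = 2*4*0.2883 = 2.306, grad_y = 2*3*2.383 = 14.2978
  x_3 = 0.2883 - 0.05*2.306 = 0.173
  y_3 = 2.383 - 0.05*14.2978 = 1.6681
f(0.173, 1.6681) = 4*0.173^2 + 3*1.6681^2 = 8.4671


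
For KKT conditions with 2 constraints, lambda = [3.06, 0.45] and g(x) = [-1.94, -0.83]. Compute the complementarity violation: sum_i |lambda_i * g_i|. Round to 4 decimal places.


KKT complementary slackness check:
lambda_1 * g_1 = 3.06 * -1.94 = -5.9364
lambda_2 * g_2 = 0.45 * -0.83 = -0.3735
Total violation = 5.9364 + 0.3735 = 6.3099


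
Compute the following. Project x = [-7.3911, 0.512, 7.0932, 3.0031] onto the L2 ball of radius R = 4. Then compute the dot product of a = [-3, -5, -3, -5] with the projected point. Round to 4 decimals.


Step 1: Compute ||x|| (intermediates to 6 decimals).
||x|| = sqrt((-7.3911)^2 + 0.512^2 + 7.0932^2 + 3.0031^2) = 10.687497
Step 2: Project.
Since ||x|| > R, scale = R/||x|| = 4/10.687497 = 0.374269, proj(x) = scale * x
proj(x) = [-2.76626, 0.191626, 2.654765, 1.123967]
Step 3: Dot product.
a^T * proj(x) = -3*(-2.76626) - 5*0.191626 - 3*2.654765 - 5*1.123967 = -6.2435


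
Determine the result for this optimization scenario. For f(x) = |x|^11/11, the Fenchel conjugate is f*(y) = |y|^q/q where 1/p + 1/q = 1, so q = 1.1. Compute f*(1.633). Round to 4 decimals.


The conjugate exponent q satisfies 1/p + 1/q = 1.
p = 11, so q = 11/(11 - 1) = 1.1
|y|^q = 1.633^1.1 = 1.7151
f*(1.633) = 1.7151 / 1.1 = 1.5592


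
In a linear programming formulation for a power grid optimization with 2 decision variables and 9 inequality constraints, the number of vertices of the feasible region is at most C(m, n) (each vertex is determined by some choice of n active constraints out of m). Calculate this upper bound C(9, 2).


Each vertex corresponds to some choice of n active constraints out of m, so the number of vertices is at most C(m, n) = m! / (n!(m-n)!).
m = 9, n = 2
Numerator: 9 * 8
Denominator: 2! = 2
C(9, 2) = 36


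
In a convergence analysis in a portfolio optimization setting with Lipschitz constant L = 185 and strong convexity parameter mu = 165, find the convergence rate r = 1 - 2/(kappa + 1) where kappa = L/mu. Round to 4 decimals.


Step 1: Compute the condition number.
kappa = L/mu = 185/165 = 1.1212
Step 2: Compute the convergence rate.
r = 1 - 2/(kappa + 1) = 1 - 2*mu/(L + mu) = (L - mu)/(L + mu) = 20/350 = 0.0571


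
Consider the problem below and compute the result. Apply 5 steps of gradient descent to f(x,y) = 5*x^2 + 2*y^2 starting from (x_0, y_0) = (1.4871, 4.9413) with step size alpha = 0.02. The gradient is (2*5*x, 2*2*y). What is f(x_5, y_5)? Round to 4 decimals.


Gradient descent on f(x,y) = 5*x^2 + 2*y^2.
Starting point: (1.4871, 4.9413), alpha = 0.02
Step 1: grad_x = 2*5*1.4871 = 14.871, grad_y = 2*2*4.9413 = 19.7652
  x_1 = 1.4871 - 0.02*14.871 = 1.1897
  y_1 = 4.9413 - 0.02*19.7652 = 4.546
Step 2: grad_x = 2*5*1.1897 = 11.8968, grad_y = 2*2*4.546 = 18.184
  x_2 = 1.1897 - 0.02*11.8968 = 0.9517
  y_2 = 4.546 - 0.02*18.184 = 4.1823
Step 3: grad_x = 2*5*0.9517 = 9.5174, grad_y = 2*2*4.1823 = 16.7293
  x_3 = 0.9517 - 0.02*9.5174 = 0.7614
  y_3 = 4.1823 - 0.02*16.7293 = 3.8477
Step 4: grad_x = 2*5*0.7614 = 7.614, grad_y = 2*2*3.8477 = 15.3909
  x_4 = 0.7614 - 0.02*7.614 = 0.6091
  y_4 = 3.8477 - 0.02*15.3909 = 3.5399
Step 5: grad_x = 2*5*0.6091 = 6.0912, grad_y = 2*2*3.5399 = 14.1597
  x_5 = 0.6091 - 0.02*6.0912 = 0.4873
  y_5 = 3.5399 - 0.02*14.1597 = 3.2567
f(0.4873, 3.2567) = 5*0.4873^2 + 2*3.2567^2 = 22.3997


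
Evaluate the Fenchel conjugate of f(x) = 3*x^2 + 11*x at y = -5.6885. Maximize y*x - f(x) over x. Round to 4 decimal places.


f*(y) = sup_x {y*x - a*x^2 - b*x} = sup_x {(y-b)*x - a*x^2}
FOC: (y - b) - 2a*x = 0 => x* = (y - b)/(2a)
x* = (-5.6885 - 11)/(2*3) = -2.7814
f*(-5.6885) = (y-b)^2/(4a) = (-5.6885 - 11)^2/(4*3)
= 278.506/12 = 23.2088


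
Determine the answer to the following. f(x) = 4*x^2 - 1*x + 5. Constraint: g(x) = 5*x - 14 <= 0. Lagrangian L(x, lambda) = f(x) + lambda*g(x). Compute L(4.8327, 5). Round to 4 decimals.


Step 1: Evaluate f(x).
f(4.8327) = 4*4.8327^2 - 1*4.8327 + 5 = 93.5873
Step 2: Evaluate g(x).
g(4.8327) = 5*4.8327 - 14 = 10.1635
Step 3: Compute Lagrangian.
L = 93.5873 + 5*10.1635 = 144.4048


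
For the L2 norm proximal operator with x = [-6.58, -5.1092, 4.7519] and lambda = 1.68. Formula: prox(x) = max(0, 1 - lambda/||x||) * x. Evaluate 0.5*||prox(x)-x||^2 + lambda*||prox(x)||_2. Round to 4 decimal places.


Step 1: Compute ||x||.
||x|| = 9.5907
Step 2: Compute scaling factor.
scale = max(0, 1 - 1.68/9.5907) = 0.8248
Step 3: prox(x) = [-5.4274, -4.2142, 3.9195]
||prox(x)|| = 7.9107
Step 4: Proximal objective.
0.5*||prox-x||^2 = 1.4112
lambda*||prox|| = 13.29
Total = 14.7011


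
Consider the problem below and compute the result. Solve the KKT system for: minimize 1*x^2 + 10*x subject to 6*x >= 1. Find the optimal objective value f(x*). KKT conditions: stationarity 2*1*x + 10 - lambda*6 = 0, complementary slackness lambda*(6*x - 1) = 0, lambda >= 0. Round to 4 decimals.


Step 1: Try lambda = 0 (constraint inactive).
x_unc = -10/(2*1) = -5.0
Check: 6*-5.0 = -30.0 < 1 -- violated!
Step 2: Constraint must be active: 6*x = 1
x* = 1/6 = 0.1667 (rounded; the exact value 1/6 is used below)
lambda = (2*1*(1/6) + 10)/6 = 1.7222
Step 3: Compute optimal value.
f(x*) = 1*(1/6)^2 + 10*(1/6) = 1.6944


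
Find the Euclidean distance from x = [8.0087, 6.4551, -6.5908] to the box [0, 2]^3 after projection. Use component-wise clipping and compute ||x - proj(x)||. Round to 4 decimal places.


Project each component onto [0, 2].
clip(8.0087) = 2.0, clip(6.4551) = 2.0, clip(-6.5908) = 0.0
Projection = [2.0, 2.0, 0.0]
Squared diffs: [36.1045, 19.8479, 43.4386]
Distance = sqrt(99.391) = 9.9695


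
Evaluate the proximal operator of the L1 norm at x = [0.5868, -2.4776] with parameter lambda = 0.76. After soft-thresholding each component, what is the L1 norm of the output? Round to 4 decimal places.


Soft-thresholding with lambda = 0.76:
prox(0.5868) = sign(0.5868)*max(|0.5868| - 0.76, 0) = 0.0
prox(-2.4776) = sign(-2.4776)*max(|-2.4776| - 0.76, 0) = -1.7176
prox(x) = [0.0, -1.7176]
||prox(x)||_1 = 0.0 + 1.7176 = 1.7176


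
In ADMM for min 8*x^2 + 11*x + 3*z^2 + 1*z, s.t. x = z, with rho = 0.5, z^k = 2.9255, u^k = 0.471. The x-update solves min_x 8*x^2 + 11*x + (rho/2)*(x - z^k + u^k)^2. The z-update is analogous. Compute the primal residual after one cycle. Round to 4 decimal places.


ADMM iteration with rho = 0.5, z^k = 2.9255, u^k = 0.471
Step 1: x-update.
Minimize 8*x^2 + 11*x + (0.5/2)*(x - 2.9255 + 0.471)^2
FOC: (2*8 + 0.5)*x = -11 + 0.5*(2.9255 - 0.471)
x^{k+1} = -0.5923
Step 2: z-update.
Minimize 3*z^2 + 1*z + (0.5/2)*(-0.5923 - z + 0.471)^2
FOC: (2*3 + 0.5)*z = -1 + 0.5*(-0.5923 + 0.471)
z^{k+1} = -0.1632
Step 3: u-update.
u^{k+1} = 0.471 - 0.5923 + 0.1632 = 0.0419
Step 4: Primal residual = |-0.5923 + 0.1632| = 0.4291


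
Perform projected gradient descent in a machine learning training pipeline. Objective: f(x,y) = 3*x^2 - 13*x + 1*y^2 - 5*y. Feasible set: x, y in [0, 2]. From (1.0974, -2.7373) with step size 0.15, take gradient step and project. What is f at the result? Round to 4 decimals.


Step 1: Compute gradient at (1.0974, -2.7373).
grad_x = 2*3*1.0974 - 13 = -6.4156
grad_y = 2*1*-2.7373 - 5 = -10.4746
Step 2: Gradient step.
x_raw = 1.0974 - 0.15*-6.4156 = 2.0597
y_raw = -2.7373 - 0.15*-10.4746 = -1.1661
Step 3: Project onto [0, 2].
x_proj = clip(2.0597) = 2.0
y_proj = clip(-1.1661) = 0.0
Step 4: Evaluate f.
f(2.0, 0.0) = -14.0


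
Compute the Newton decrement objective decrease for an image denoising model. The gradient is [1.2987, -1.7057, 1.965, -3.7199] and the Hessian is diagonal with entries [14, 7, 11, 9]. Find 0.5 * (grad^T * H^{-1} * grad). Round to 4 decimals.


Step 1: H is diagonal, so H^(-1) * g = [0.0928, -0.2437, 0.1786, -0.4133].
Step 2: g^T H^(-1) g = sum_i g_i^2 / H_ii
  = (1.2987)^2/14 + (-1.7057)^2/7 + (1.965)^2/11 + (-3.7199)^2/9
  = 0.1205 + 0.4156 + 0.351 + 1.5375 = 2.4246
Step 3: Objective decrease = 0.5 * g^T H^(-1) g = 1.2123


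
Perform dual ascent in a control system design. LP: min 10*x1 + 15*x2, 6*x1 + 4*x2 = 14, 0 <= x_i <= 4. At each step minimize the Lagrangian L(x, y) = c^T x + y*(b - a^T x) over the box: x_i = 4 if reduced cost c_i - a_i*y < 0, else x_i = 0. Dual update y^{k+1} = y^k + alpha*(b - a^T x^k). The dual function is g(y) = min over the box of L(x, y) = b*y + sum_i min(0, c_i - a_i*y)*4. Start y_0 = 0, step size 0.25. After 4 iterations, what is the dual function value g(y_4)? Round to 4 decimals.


Dual ascent for LP: min 10*x1 + 15*x2, 6*x1 + 4*x2 = 14, 0 <= x_i <= 4
Step 1: y^k = 0.0, reduced costs: (10.0, 15.0)
  x^k = (0.0, 0.0), subgradient = b - a^T x = 14.0
  y^{k+1} = 0.0 + 0.25*14.0 = 3.5
Step 2: y^k = 3.5, reduced costs: (-11.0, 1.0)
  x^k = (4.0, 0.0), subgradient = b - a^T x = -10.0
  y^{k+1} = 3.5 + 0.25*-10.0 = 1.0
Step 3: y^k = 1.0, reduced costs: (4.0, 11.0)
  x^k = (0.0, 0.0), subgradient = b - a^T x = 14.0
  y^{k+1} = 1.0 + 0.25*14.0 = 4.5
Step 4: y^k = 4.5, reduced costs: (-17.0, -3.0)
  x^k = (4.0, 4.0), subgradient = b - a^T x = -26.0
  y^{k+1} = 4.5 + 0.25*-26.0 = -2.0
Dual objective at y_4 = -2.0: reduced costs (22.0, 23.0), box minimizer x = (0.0, 0.0)
g(y_4) = b*y + (c1 - a1*y)*x1 + (c2 - a2*y)*x2 = 14*(-2.0) + 22.0*0.0 + 23.0*0.0 = -28.0 + 0.0 + 0.0 = -28.0


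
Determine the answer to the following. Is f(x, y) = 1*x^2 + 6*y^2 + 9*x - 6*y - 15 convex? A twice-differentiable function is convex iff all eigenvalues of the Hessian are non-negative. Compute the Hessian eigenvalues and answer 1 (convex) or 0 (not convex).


The Hessian of f(x,y) = 1*x^2 + 6*y^2 + 9*x - 6*y - 15 is:
H = [[2, 0], [0, 12]]
Trace = 2 + 12 = 14
Determinant = 2*12 - (0)^2 = 24
Discriminant = (14)^2 - 4*24 = 100.0
Eigenvalues: lambda_1 = 2.0, lambda_2 = 12.0
The function is convex.

1


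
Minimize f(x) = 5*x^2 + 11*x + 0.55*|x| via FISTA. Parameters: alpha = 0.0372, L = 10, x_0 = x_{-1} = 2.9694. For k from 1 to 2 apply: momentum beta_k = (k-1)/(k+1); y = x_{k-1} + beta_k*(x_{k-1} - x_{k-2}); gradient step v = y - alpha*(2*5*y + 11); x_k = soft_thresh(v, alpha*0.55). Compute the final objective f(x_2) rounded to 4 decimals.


FISTA on f(x) = 5*x^2 + 11*x + 0.55*|x|
L = 10, alpha = 0.0372
Iteration 1: beta = 0.0, y = 2.9694 + 0.0*(2.9694 - 2.9694) = 2.9694
  grad(y) = 40.694, v = y - alpha*grad = 1.4556
  prox(v) = soft_thresh(1.4556, 0.0205) = 1.4351
Iteration 2: beta = 0.3333, y = 1.4351 + 0.3333*(1.4351 - 2.9694) = 0.9237
  grad(y) = 20.237, v = y - alpha*grad = 0.1709
  prox(v) = soft_thresh(0.1709, 0.0205) = 0.1504
f(x_2) = 5*0.1504^2 + 11*0.1504 + 0.55*|0.1504| = 1.8505


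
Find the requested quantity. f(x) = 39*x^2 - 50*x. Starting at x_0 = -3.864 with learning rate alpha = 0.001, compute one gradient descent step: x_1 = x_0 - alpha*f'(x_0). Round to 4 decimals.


We compute the gradient at x_0 and apply the update.
f'(x) = 78*x - 50
f'(-3.864) = 78*-3.864 - 50 = -351.392
x_1 = -3.864 - 0.001*-351.392 = -3.5126


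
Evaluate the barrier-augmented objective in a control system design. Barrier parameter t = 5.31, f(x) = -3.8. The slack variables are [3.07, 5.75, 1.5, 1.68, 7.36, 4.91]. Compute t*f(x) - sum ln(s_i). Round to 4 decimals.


Step 1: Compute log-barrier.
ln values: [1.1217, 1.7492, 0.4055, 0.5188, 1.9961, 1.5913]
phi = -(1.1217 + 1.7492 + 0.4055 + 0.5188 + 1.9961 + 1.5913) = -7.3825
Step 2: Compute augmented objective.
t*f(x) = 5.31*-3.8 = -20.178
Total = -20.178 - 7.3825 = -27.5605


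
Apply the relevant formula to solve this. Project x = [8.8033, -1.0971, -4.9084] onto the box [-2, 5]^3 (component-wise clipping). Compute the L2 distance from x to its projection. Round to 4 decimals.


Project each component onto [-2, 5].
clip(8.8033) = 5.0, clip(-1.0971) = -1.0971, clip(-4.9084) = -2.0
Projection = [5.0, -1.0971, -2.0]
Squared diffs: [14.4651, 0.0, 8.4588]
Distance = sqrt(22.9239) = 4.7879


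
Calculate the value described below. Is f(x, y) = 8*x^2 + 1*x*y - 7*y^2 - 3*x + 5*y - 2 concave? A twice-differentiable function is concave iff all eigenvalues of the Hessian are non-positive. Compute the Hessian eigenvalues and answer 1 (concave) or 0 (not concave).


The Hessian of f(x,y) = 8*x^2 + 1*x*y - 7*y^2 - 3*x + 5*y - 2 is:
H = [[16, 1], [1, -14]]
Trace = 16 - 14 = 2
Determinant = 16*-14 - (1)^2 = -225
Discriminant = (2)^2 - 4*-225 = 904.0
Eigenvalues: lambda_1 = -14.0333, lambda_2 = 16.0333
The function is not concave.

0


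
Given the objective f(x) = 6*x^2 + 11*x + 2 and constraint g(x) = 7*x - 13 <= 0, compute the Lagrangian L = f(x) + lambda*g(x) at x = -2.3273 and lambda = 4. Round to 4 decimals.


Step 1: Evaluate f(x).
f(-2.3273) = 6*(-2.3273)^2 + 11*(-2.3273) + 2 = 8.8977
Step 2: Evaluate g(x).
g(-2.3273) = 7*-2.3273 - 13 = -29.2911
Step 3: Compute Lagrangian.
L = 8.8977 + 4*-29.2911 = -108.2667


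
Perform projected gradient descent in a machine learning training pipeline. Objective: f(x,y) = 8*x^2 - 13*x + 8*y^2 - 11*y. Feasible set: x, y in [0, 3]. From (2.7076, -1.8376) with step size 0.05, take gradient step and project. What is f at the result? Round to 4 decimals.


Step 1: Compute gradient at (2.7076, -1.8376).
grad_x = 2*8*2.7076 - 13 = 30.3216
grad_y = 2*8*-1.8376 - 11 = -40.4016
Step 2: Gradient step.
x_raw = 2.7076 - 0.05*30.3216 = 1.1915
y_raw = -1.8376 - 0.05*-40.4016 = 0.1825
Step 3: Project onto [0, 3].
x_proj = clip(1.1915) = 1.1915
y_proj = clip(0.1825) = 0.1825
Step 4: Evaluate f.
f(1.1915, 0.1825) = -5.8729


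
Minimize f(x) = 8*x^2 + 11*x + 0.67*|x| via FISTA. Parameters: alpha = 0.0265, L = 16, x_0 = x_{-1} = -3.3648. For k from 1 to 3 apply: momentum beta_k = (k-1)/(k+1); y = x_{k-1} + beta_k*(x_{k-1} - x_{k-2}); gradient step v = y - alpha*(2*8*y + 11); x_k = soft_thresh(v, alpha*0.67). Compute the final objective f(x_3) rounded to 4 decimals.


FISTA on f(x) = 8*x^2 + 11*x + 0.67*|x|
L = 16, alpha = 0.0265
Iteration 1: beta = 0.0, y = -3.3648 + 0.0*(-3.3648 + 3.3648) = -3.3648
  grad(y) = -42.8368, v = y - alpha*grad = -2.2296
  prox(v) = soft_thresh(-2.2296, 0.0178) = -2.2119
Iteration 2: beta = 0.3333, y = -2.2119 + 0.3333*(-2.2119 + 3.3648) = -1.8276
  grad(y) = -18.241, v = y - alpha*grad = -1.3442
  prox(v) = soft_thresh(-1.3442, 0.0178) = -1.3264
Iteration 3: beta = 0.5, y = -1.3264 + 0.5*(-1.3264 + 2.2119) = -0.8837
  grad(y) = -3.1391, v = y - alpha*grad = -0.8005
  prox(v) = soft_thresh(-0.8005, 0.0178) = -0.7828
f(x_3) = 8*(-0.7828)^2 + 11*(-0.7828) + 0.67*|-0.7828| = -3.1842


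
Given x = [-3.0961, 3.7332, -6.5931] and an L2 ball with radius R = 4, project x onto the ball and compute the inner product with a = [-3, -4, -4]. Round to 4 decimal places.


Step 1: Compute ||x|| (intermediates to 6 decimals).
||x|| = sqrt((-3.0961)^2 + 3.7332^2 + (-6.5931)^2) = 8.184839
Step 2: Project.
Since ||x|| > R, scale = R/||x|| = 4/8.184839 = 0.488708, proj(x) = scale * x
proj(x) = [-1.513089, 1.824445, -3.222101]
Step 3: Dot product.
a^T * proj(x) = -3*(-1.513089) - 4*1.824445 - 4*(-3.222101) = 10.1299


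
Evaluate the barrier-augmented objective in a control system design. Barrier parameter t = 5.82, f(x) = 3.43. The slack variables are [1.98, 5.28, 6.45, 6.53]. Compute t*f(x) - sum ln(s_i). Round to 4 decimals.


Step 1: Compute log-barrier.
ln values: [0.6831, 1.6639, 1.8641, 1.8764]
phi = -(0.6831 + 1.6639 + 1.8641 + 1.8764) = -6.0875
Step 2: Compute augmented objective.
t*f(x) = 5.82*3.43 = 19.9626
Total = 19.9626 - 6.0875 = 13.8751


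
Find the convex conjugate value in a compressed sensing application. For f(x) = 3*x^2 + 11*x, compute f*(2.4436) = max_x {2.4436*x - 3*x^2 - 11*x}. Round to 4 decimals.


f*(y) = sup_x {y*x - a*x^2 - b*x} = sup_x {(y-b)*x - a*x^2}
FOC: (y - b) - 2a*x = 0 => x* = (y - b)/(2a)
x* = (2.4436 - 11)/(2*3) = -1.4261
f*(2.4436) = (y-b)^2/(4a) = (2.4436 - 11)^2/(4*3)
= 73.212/12 = 6.101


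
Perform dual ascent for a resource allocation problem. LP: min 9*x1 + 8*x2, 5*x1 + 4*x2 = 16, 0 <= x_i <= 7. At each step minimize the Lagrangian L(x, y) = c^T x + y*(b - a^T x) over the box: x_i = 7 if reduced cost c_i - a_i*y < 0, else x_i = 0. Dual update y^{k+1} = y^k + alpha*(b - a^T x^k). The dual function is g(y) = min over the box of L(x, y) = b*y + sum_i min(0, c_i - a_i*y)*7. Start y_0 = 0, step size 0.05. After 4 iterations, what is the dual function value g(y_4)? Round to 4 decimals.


Dual ascent for LP: min 9*x1 + 8*x2, 5*x1 + 4*x2 = 16, 0 <= x_i <= 7
Step 1: y^k = 0.0, reduced costs: (9.0, 8.0)
  x^k = (0.0, 0.0), subgradient = b - a^T x = 16.0
  y^{k+1} = 0.0 + 0.05*16.0 = 0.8
Step 2: y^k = 0.8, reduced costs: (5.0, 4.8)
  x^k = (0.0, 0.0), subgradient = b - a^T x = 16.0
  y^{k+1} = 0.8 + 0.05*16.0 = 1.6
Step 3: y^k = 1.6, reduced costs: (1.0, 1.6)
  x^k = (0.0, 0.0), subgradient = b - a^T x = 16.0
  y^{k+1} = 1.6 + 0.05*16.0 = 2.4
Step 4: y^k = 2.4, reduced costs: (-3.0, -1.6)
  x^k = (7.0, 7.0), subgradient = b - a^T x = -47.0
  y^{k+1} = 2.4 + 0.05*-47.0 = 0.05
Dual objective at y_4 = 0.05: reduced costs (8.75, 7.8), box minimizer x = (0.0, 0.0)
g(y_4) = b*y + (c1 - a1*y)*x1 + (c2 - a2*y)*x2 = 16*0.05 + 8.75*0.0 + 7.8*0.0 = 0.8 + 0.0 + 0.0 = 0.8


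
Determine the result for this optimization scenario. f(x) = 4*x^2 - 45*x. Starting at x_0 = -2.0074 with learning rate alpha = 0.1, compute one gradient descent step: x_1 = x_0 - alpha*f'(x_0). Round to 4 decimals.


We compute the gradient at x_0 and apply the update.
f'(x) = 8*x - 45
f'(-2.0074) = 8*-2.0074 - 45 = -61.0592
x_1 = -2.0074 - 0.1*-61.0592 = 4.0985


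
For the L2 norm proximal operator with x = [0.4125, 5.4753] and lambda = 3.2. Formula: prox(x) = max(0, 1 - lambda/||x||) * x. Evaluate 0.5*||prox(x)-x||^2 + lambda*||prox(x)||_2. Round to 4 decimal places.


Step 1: Compute ||x||.
||x|| = 5.4908
Step 2: Compute scaling factor.
scale = max(0, 1 - 3.2/5.4908) = 0.4172
Step 3: prox(x) = [0.1721, 2.2843]
||prox(x)|| = 2.2908
Step 4: Proximal objective.
0.5*||prox-x||^2 = 5.12
lambda*||prox|| = 7.3306
Total = 12.4506


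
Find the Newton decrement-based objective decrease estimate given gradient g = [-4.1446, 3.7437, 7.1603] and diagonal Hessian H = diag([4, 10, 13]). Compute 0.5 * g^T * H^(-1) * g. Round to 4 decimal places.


Step 1: H is diagonal, so H^(-1) * g = [-1.0362, 0.3744, 0.5508].
Step 2: g^T H^(-1) g = sum_i g_i^2 / H_ii
  = (-4.1446)^2/4 + (3.7437)^2/10 + (7.1603)^2/13
  = 4.2944 + 1.4015 + 3.9438 = 9.6398
Step 3: Objective decrease = 0.5 * g^T H^(-1) g = 4.8199


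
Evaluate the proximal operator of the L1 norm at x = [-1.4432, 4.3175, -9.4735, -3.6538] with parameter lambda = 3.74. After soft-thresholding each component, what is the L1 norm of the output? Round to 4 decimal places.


Soft-thresholding with lambda = 3.74:
prox(-1.4432) = sign(-1.4432)*max(|-1.4432| - 3.74, 0) = 0.0
prox(4.3175) = sign(4.3175)*max(|4.3175| - 3.74, 0) = 0.5775
prox(-9.4735) = sign(-9.4735)*max(|-9.4735| - 3.74, 0) = -5.7335
prox(-3.6538) = sign(-3.6538)*max(|-3.6538| - 3.74, 0) = 0.0
prox(x) = [0.0, 0.5775, -5.7335, 0.0]
||prox(x)||_1 = 0.0 + 0.5775 + 5.7335 + 0.0 = 6.311


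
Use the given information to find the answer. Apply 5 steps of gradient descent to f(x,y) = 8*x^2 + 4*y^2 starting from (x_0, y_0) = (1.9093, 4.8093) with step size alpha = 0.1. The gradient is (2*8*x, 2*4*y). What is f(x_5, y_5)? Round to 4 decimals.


Gradient descent on f(x,y) = 8*x^2 + 4*y^2.
Starting point: (1.9093, 4.8093), alpha = 0.1
Step 1: grad_x = 2*8*1.9093 = 30.5488, grad_y = 2*4*4.8093 = 38.4744
  x_1 = 1.9093 - 0.1*30.5488 = -1.1456
  y_1 = 4.8093 - 0.1*38.4744 = 0.9619
Step 2: grad_x = 2*8*-1.1456 = -18.3293, grad_y = 2*4*0.9619 = 7.6949
  x_2 = -1.1456 - 0.1*-18.3293 = 0.6873
  y_2 = 0.9619 - 0.1*7.6949 = 0.1924
Step 3: grad_x = 2*8*0.6873 = 10.9976, grad_y = 2*4*0.1924 = 1.539
  x_3 = 0.6873 - 0.1*10.9976 = -0.4124
  y_3 = 0.1924 - 0.1*1.539 = 0.0385
Step 4: grad_x = 2*8*-0.4124 = -6.5985, grad_y = 2*4*0.0385 = 0.3078
  x_4 = -0.4124 - 0.1*-6.5985 = 0.2474
  y_4 = 0.0385 - 0.1*0.3078 = 0.0077
Step 5: grad_x = 2*8*0.2474 = 3.9591, grad_y = 2*4*0.0077 = 0.0616
  x_5 = 0.2474 - 0.1*3.9591 = -0.1485
  y_5 = 0.0077 - 0.1*0.0616 = 0.0015
f(-0.1485, 0.0015) = 8*(-0.1485)^2 + 4*0.0015^2 = 0.1763


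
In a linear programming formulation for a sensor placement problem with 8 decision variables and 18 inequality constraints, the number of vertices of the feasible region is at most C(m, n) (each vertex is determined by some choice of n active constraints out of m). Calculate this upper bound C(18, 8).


Each vertex corresponds to some choice of n active constraints out of m, so the number of vertices is at most C(m, n) = m! / (n!(m-n)!).
m = 18, n = 8
Numerator: 18 * 17 * 16 * 15 * 14 * 13 * 12 * 11
Denominator: 8! = 40320
C(18, 8) = 43758


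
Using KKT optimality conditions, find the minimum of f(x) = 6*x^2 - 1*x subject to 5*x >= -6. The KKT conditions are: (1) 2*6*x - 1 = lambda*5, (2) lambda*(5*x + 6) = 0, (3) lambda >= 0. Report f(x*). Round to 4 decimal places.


Step 1: Try lambda = 0 (constraint inactive).
Stationarity: 2*6*x - 1 = 0
x* = 1/(2*6) = 1/12 = 0.0833 (rounded; the exact value 1/12 is used below)
Check constraint: 5*0.0833 = 0.4165 >= -6 -- satisfied.
Step 2: Compute optimal value.
f(x*) = 6*(1/12)^2 - 1*(1/12) = -0.0417


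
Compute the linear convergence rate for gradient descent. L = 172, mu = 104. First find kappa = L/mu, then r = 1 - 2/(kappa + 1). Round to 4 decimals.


Step 1: Compute the condition number.
kappa = L/mu = 172/104 = 1.6538
Step 2: Compute the convergence rate.
r = 1 - 2/(kappa + 1) = 1 - 2*mu/(L + mu) = (L - mu)/(L + mu) = 68/276 = 0.2464


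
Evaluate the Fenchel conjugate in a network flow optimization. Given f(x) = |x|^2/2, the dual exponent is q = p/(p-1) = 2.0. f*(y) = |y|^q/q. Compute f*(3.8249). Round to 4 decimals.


The conjugate exponent q satisfies 1/p + 1/q = 1.
p = 2, so q = 2/(2 - 1) = 2.0
|y|^q = 3.8249^2.0 = 14.6299
f*(3.8249) = 14.6299 / 2.0 = 7.3149


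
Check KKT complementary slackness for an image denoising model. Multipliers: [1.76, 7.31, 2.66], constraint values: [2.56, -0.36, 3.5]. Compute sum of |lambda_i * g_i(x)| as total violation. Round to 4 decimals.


KKT complementary slackness check:
lambda_1 * g_1 = 1.76 * 2.56 = 4.5056
lambda_2 * g_2 = 7.31 * -0.36 = -2.6316
lambda_3 * g_3 = 2.66 * 3.5 = 9.31
Total violation = 4.5056 + 2.6316 + 9.31 = 16.4472


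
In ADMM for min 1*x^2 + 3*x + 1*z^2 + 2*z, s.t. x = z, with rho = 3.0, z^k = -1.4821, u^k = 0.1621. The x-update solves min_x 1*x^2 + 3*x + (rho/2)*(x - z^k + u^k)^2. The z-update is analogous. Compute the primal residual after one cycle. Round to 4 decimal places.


ADMM iteration with rho = 3.0, z^k = -1.4821, u^k = 0.1621
Step 1: x-update.
Minimize 1*x^2 + 3*x + (3.0/2)*(x + 1.4821 + 0.1621)^2
FOC: (2*1 + 3.0)*x = -3 + 3.0*(-1.4821 - 0.1621)
x^{k+1} = -1.5865
Step 2: z-update.
Minimize 1*z^2 + 2*z + (3.0/2)*(-1.5865 - z + 0.1621)^2
FOC: (2*1 + 3.0)*z = -2 + 3.0*(-1.5865 + 0.1621)
z^{k+1} = -1.2547
Step 3: u-update.
u^{k+1} = 0.1621 - 1.5865 + 1.2547 = -0.1698
Step 4: Primal residual = |-1.5865 + 1.2547| = 0.3319


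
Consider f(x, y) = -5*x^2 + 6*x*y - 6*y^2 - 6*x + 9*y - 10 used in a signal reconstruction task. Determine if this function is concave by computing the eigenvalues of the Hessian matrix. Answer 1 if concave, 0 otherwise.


The Hessian of f(x,y) = -5*x^2 + 6*x*y - 6*y^2 - 6*x + 9*y - 10 is:
H = [[-10, 6], [6, -12]]
Trace = -10 - 12 = -22
Determinant = -10*-12 - (6)^2 = 84
Discriminant = (-22)^2 - 4*84 = 148.0
Eigenvalues: lambda_1 = -17.0828, lambda_2 = -4.9172
The function is concave.

1
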